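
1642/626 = 2 + 195/313 = 2.62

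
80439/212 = 80439/212 = 379.43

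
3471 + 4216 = 7687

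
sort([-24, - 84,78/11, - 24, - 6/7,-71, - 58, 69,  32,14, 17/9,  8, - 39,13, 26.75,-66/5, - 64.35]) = [-84,-71, -64.35, -58, - 39,  -  24,-24, - 66/5, - 6/7, 17/9,  78/11, 8, 13, 14,26.75, 32, 69]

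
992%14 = 12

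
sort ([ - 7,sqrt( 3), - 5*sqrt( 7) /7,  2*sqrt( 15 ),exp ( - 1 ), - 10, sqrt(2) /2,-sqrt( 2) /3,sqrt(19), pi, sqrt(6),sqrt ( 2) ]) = [ - 10, - 7,-5*sqrt( 7)/7,  -  sqrt(2)/3,  exp( - 1), sqrt ( 2 ) /2, sqrt(2), sqrt ( 3),  sqrt (6),pi,sqrt( 19),2* sqrt(15 )]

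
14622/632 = 23 + 43/316 = 23.14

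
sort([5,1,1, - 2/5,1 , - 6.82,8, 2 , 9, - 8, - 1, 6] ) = [ - 8,-6.82, - 1, - 2/5,1,1, 1, 2,5,6,8,9 ] 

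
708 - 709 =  - 1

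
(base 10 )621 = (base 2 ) 1001101101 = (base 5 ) 4441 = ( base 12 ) 439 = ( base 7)1545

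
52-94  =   - 42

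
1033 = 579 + 454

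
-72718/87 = -72718/87=-835.84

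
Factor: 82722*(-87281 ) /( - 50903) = 2^1*3^1*17^1*109^(- 1 )*467^( - 1 )* 811^1*87281^1 = 7220058882/50903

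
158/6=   26 + 1/3 = 26.33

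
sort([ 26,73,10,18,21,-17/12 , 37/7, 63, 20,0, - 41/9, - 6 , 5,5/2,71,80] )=[ - 6, - 41/9,-17/12,0, 5/2 , 5,37/7 , 10,18, 20,21,26,63,  71,73,80]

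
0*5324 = 0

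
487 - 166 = 321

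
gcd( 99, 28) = 1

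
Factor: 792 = 2^3  *  3^2*11^1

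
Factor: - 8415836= - 2^2 * 11^1  *13^1*14713^1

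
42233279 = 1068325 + 41164954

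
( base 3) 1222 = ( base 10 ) 53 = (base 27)1Q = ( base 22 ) 29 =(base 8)65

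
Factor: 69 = 3^1*23^1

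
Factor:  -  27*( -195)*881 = 3^4 * 5^1*13^1 * 881^1 = 4638465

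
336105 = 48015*7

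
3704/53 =3704/53  =  69.89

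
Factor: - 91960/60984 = -95/63=- 3^ (  -  2)*5^1*7^( - 1) * 19^1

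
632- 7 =625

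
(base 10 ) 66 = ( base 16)42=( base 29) 28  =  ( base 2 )1000010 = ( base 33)20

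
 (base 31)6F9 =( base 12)3740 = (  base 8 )14140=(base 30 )6s0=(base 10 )6240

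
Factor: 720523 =83^1*8681^1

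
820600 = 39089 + 781511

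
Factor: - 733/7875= - 3^( - 2 )*5^( - 3)*7^(  -  1 ) * 733^1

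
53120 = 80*664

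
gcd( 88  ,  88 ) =88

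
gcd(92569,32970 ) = 1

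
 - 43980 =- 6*7330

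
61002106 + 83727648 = 144729754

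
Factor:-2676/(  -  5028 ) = 223^1*419^(  -  1 ) = 223/419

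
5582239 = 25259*221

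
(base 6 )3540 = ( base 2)1101010100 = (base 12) 5b0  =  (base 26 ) 16K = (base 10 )852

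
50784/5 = 10156 + 4/5 = 10156.80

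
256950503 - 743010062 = - 486059559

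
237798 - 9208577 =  - 8970779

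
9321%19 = 11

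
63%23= 17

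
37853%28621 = 9232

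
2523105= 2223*1135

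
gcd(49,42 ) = 7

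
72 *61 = 4392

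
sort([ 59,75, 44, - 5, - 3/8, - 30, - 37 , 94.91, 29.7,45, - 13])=[ -37, - 30, - 13 , - 5, - 3/8,  29.7, 44, 45, 59,75,94.91 ] 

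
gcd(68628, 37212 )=84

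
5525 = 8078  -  2553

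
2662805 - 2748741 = - 85936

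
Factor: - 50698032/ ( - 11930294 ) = 25349016/5965147 = 2^3 * 3^1 * 7^1*11^2*17^( - 1)*29^1*43^1*350891^(-1)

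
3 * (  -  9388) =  - 28164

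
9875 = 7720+2155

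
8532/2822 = 3+33/1411 = 3.02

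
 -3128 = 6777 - 9905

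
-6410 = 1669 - 8079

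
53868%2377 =1574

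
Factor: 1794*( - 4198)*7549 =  - 56853119388  =  - 2^2 * 3^1*13^1 * 23^1*2099^1*7549^1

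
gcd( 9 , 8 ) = 1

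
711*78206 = 55604466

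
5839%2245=1349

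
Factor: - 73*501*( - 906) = 33135138 = 2^1*3^2*73^1*151^1*167^1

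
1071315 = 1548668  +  - 477353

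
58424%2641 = 322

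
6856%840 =136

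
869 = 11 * 79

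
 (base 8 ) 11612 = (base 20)ca2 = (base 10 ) 5002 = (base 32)4sa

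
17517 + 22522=40039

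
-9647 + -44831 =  -54478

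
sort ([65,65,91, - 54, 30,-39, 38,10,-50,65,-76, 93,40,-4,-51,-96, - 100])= [ - 100, - 96, -76,-54, - 51,  -  50,  -  39,-4,10,30,38,40,65, 65,65,  91,93]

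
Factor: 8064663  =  3^1*2688221^1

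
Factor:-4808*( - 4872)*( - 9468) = -2^8*3^3 * 7^1*29^1*263^1*601^1  =  -  221783885568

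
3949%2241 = 1708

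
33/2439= 11/813 = 0.01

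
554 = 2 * 277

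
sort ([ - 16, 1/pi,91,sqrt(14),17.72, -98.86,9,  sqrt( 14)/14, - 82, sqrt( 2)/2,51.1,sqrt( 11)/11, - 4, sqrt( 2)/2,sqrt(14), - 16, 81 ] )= [ - 98.86, - 82, - 16, - 16, - 4,sqrt (14 )/14,sqrt( 11) /11,1/pi,sqrt( 2 )/2,sqrt( 2)/2, sqrt( 14),sqrt( 14) , 9, 17.72, 51.1,81,91 ] 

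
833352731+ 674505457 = 1507858188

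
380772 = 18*21154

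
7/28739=7/28739= 0.00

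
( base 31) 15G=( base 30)17m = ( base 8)2154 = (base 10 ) 1132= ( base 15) 507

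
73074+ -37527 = 35547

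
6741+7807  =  14548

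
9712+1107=10819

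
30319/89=30319/89  =  340.66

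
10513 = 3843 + 6670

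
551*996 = 548796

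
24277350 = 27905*870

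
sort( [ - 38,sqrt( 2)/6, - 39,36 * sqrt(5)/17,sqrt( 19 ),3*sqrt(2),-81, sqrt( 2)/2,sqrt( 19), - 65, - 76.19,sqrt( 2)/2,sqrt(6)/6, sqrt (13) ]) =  [-81, - 76.19, - 65 , - 39, - 38, sqrt( 2)/6, sqrt (6 ) /6, sqrt( 2)/2,sqrt(2)/2, sqrt(13 ), 3*sqrt( 2 ), sqrt( 19), sqrt(19),36 * sqrt( 5 )/17 ] 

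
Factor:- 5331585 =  - 3^1*5^1*7^1 * 50777^1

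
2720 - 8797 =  - 6077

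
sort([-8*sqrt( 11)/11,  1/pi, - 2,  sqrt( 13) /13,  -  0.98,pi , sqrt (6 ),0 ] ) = [ - 8*sqrt( 11) /11  ,-2,-0.98,0, sqrt( 13)/13, 1/pi, sqrt( 6), pi] 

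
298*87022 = 25932556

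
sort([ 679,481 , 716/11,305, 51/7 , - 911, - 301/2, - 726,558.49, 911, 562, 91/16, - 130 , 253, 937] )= [-911,- 726, - 301/2 ,- 130,91/16, 51/7, 716/11 , 253, 305,481,558.49,562, 679, 911,937]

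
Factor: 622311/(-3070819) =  - 3^1 * 23^1*29^1*311^1*743^(-1)*4133^( - 1)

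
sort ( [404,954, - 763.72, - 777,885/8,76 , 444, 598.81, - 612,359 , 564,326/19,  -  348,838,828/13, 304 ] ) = [ - 777, - 763.72, - 612, - 348,326/19,828/13,76,  885/8, 304,359,404, 444,564,  598.81,838, 954]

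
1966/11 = 1966/11 = 178.73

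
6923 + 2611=9534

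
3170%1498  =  174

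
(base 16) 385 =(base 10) 901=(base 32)S5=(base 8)1605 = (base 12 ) 631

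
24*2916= 69984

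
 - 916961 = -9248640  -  -8331679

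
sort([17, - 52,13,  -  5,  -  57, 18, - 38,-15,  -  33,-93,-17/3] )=[  -  93, -57, - 52, - 38,  -  33, - 15,-17/3, - 5, 13 , 17, 18] 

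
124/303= 124/303 =0.41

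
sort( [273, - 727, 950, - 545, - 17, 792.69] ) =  [  -  727,-545, - 17,  273 , 792.69,950] 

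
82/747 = 82/747  =  0.11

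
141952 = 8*17744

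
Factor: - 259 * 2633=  - 7^1 * 37^1*2633^1 = -681947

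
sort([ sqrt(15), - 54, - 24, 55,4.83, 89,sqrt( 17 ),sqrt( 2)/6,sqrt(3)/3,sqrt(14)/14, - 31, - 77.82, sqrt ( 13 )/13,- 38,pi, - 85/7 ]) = [-77.82, -54, - 38, - 31, - 24, - 85/7,sqrt(2)/6,sqrt(14 ) /14, sqrt( 13)/13,sqrt( 3)/3,pi,sqrt ( 15), sqrt (17), 4.83,55, 89]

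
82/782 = 41/391= 0.10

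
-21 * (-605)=12705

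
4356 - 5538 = - 1182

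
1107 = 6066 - 4959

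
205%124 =81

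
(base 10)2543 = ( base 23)4id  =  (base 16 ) 9ef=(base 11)1A02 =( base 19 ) 70G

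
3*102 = 306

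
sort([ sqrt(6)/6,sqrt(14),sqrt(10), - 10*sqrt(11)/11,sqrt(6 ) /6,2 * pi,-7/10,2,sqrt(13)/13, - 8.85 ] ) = [-8.85, - 10*sqrt(11)/11,-7/10,sqrt(13)/13,sqrt( 6)/6, sqrt( 6)/6,2, sqrt(10),  sqrt(14),2 *pi]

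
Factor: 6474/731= 2^1 *3^1*13^1*17^( -1 )*43^( - 1 )*83^1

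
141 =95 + 46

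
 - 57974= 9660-67634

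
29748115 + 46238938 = 75987053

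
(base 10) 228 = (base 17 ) d7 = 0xe4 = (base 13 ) 147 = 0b11100100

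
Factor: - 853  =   - 853^1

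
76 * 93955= 7140580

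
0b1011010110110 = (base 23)ami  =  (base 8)13266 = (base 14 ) 2194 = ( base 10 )5814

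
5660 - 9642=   -  3982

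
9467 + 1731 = 11198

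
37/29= 1 + 8/29 = 1.28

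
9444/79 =119 + 43/79 = 119.54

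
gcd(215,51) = 1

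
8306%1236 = 890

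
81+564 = 645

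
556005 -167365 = 388640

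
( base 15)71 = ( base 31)3D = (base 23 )4e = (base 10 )106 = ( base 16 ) 6A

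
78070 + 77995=156065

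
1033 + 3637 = 4670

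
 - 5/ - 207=5/207 = 0.02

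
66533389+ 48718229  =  115251618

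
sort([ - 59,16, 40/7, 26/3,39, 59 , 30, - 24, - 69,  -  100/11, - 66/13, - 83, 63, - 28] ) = [ - 83,- 69, - 59, - 28 , - 24,-100/11, - 66/13 , 40/7, 26/3, 16, 30, 39, 59,63]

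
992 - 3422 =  - 2430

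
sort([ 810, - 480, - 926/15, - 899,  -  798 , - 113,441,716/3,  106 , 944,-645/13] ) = [ - 899, - 798, - 480, - 113, - 926/15, - 645/13 , 106, 716/3, 441,810,944]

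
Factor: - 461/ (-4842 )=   2^ ( - 1)*3^(-2 )*269^(-1 )*461^1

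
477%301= 176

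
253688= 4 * 63422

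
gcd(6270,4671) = 3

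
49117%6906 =775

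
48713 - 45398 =3315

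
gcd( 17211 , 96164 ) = 1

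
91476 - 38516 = 52960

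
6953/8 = 869 + 1/8 = 869.12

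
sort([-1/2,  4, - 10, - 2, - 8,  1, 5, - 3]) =[ - 10, - 8, - 3, - 2, -1/2,1,4,5 ] 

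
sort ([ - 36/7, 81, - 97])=[  -  97, - 36/7,81 ] 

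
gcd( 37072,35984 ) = 16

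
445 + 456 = 901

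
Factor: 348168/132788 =978/373 = 2^1*3^1*163^1*373^ (-1 ) 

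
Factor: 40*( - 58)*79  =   - 183280 =- 2^4*5^1*29^1 *79^1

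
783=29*27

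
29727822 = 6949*4278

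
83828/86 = 974 + 32/43 = 974.74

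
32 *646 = 20672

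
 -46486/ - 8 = 5810 + 3/4 = 5810.75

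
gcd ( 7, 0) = 7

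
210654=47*4482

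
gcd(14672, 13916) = 28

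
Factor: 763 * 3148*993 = 2^2*3^1* 7^1*109^1*  331^1 * 787^1=2385110532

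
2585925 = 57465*45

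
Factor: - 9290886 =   -  2^1*3^1*11^1*19^1*31^1*239^1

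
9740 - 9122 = 618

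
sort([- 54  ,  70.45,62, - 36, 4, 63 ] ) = [ - 54, - 36, 4,62,63, 70.45]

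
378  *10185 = 3849930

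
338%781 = 338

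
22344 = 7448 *3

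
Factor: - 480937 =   -  480937^1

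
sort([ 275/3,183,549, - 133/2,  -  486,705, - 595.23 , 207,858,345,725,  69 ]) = [ - 595.23, - 486 , - 133/2,69,275/3 , 183, 207 , 345, 549 , 705, 725,  858 ]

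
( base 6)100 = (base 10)36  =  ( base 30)16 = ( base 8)44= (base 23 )1d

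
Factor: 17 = 17^1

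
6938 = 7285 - 347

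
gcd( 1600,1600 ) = 1600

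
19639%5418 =3385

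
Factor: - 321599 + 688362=29^1* 12647^1 = 366763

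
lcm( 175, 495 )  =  17325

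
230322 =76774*3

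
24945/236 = 105 + 165/236 = 105.70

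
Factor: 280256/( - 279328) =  - 2^1*7^( - 1)*43^( - 1)* 151^1 = -  302/301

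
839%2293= 839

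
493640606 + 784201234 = 1277841840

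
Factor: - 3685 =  - 5^1*11^1*67^1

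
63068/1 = 63068 = 63068.00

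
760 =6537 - 5777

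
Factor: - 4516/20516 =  - 1129/5129 = -  23^(- 1 ) * 223^ (  -  1)*1129^1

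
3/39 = 1/13 = 0.08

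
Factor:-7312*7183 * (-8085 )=2^4*3^1*5^1*7^2*11^2*457^1*653^1 = 424641146160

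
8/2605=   8/2605 =0.00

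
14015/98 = 143 + 1/98=143.01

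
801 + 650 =1451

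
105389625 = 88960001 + 16429624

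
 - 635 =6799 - 7434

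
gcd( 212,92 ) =4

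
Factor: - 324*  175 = -56700 = - 2^2 * 3^4 * 5^2 * 7^1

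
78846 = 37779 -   -  41067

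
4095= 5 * 819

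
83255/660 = 16651/132 = 126.14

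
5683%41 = 25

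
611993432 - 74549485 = 537443947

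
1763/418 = 1763/418 = 4.22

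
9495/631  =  15 + 30/631 = 15.05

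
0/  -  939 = 0/1 = - 0.00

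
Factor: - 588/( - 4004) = 3^1 * 7^1*11^( - 1)*13^( - 1)=21/143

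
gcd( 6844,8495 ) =1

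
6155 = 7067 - 912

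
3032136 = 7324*414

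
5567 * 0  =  0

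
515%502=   13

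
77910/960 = 2597/32 = 81.16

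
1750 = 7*250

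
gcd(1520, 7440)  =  80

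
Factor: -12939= - 3^1*19^1*227^1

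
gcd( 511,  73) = 73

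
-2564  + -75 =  - 2639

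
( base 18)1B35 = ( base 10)9455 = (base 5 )300310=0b10010011101111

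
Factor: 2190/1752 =2^( - 2 ) * 5^1=5/4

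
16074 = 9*1786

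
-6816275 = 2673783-9490058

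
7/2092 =7/2092 = 0.00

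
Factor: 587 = 587^1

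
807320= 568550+238770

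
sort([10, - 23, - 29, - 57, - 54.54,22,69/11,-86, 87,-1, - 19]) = [ - 86, - 57, - 54.54,-29,-23, - 19, - 1,69/11 , 10,22, 87] 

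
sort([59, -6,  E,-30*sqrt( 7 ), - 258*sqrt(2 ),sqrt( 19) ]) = [-258* sqrt(2 ), - 30*sqrt(7),-6, E,sqrt(19 ), 59]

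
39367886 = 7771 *5066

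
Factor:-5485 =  - 5^1 * 1097^1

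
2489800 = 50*49796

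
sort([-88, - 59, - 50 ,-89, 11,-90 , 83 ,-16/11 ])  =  [-90 ,  -  89, - 88, -59, - 50, - 16/11,11,83]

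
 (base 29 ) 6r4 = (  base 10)5833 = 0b1011011001001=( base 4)1123021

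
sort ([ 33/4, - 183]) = [ - 183,33/4]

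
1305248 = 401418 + 903830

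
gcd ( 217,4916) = 1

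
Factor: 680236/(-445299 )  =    -  692/453  =  -2^2*3^( - 1 ) * 151^( - 1)*173^1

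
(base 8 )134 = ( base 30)32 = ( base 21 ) 48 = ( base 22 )44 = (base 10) 92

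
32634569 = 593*55033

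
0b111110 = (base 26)2A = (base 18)38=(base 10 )62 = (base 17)3B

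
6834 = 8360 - 1526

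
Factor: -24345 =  - 3^2*5^1*541^1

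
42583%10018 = 2511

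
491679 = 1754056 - 1262377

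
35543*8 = 284344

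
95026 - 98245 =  - 3219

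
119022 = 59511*2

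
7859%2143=1430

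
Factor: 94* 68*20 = 2^5*5^1*17^1*47^1 = 127840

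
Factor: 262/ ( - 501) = -2^1*3^( - 1 )*131^1*167^( - 1) 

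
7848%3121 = 1606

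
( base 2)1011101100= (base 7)2116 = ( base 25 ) 14n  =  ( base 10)748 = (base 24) 174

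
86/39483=86/39483  =  0.00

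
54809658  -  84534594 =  - 29724936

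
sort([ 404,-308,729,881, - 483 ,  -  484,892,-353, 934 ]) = [-484,-483,-353,-308, 404,729,881, 892,934] 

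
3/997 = 3/997 = 0.00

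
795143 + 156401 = 951544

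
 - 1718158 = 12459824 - 14177982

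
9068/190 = 47 +69/95 = 47.73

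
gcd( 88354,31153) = 1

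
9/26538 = 3/8846 = 0.00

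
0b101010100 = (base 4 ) 11110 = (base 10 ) 340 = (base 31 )au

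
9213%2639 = 1296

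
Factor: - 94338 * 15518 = -1463937084 =-2^2 * 3^3*1747^1*7759^1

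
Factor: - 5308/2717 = -2^2*11^( - 1)*13^( - 1)*19^(-1)*1327^1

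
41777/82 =41777/82 = 509.48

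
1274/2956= 637/1478 =0.43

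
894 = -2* ( - 447)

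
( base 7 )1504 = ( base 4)21100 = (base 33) HV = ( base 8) 1120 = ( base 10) 592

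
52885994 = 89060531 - 36174537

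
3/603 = 1/201  =  0.00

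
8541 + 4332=12873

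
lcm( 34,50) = 850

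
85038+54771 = 139809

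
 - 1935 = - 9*215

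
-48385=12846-61231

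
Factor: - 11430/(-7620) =3/2 = 2^(-1 )*3^1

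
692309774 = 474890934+217418840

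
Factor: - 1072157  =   - 1072157^1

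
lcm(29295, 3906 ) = 58590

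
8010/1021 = 7+ 863/1021 = 7.85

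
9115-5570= 3545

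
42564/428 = 99 + 48/107 = 99.45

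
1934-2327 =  - 393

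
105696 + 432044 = 537740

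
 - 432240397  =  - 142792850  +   - 289447547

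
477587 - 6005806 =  - 5528219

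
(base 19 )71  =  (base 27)4q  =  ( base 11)112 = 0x86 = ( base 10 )134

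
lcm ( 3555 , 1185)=3555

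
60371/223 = 270 + 161/223 = 270.72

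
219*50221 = 10998399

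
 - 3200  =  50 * (-64 )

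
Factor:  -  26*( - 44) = 1144 = 2^3*11^1*13^1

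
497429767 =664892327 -167462560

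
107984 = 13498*8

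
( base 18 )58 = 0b1100010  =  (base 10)98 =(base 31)35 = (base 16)62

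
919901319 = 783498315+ 136403004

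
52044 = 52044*1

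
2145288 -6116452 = -3971164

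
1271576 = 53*23992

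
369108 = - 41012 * ( - 9)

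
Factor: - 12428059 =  - 7^1 * 229^1*7753^1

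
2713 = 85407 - 82694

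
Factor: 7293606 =2^1*3^1 *19^1*137^1*467^1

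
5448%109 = 107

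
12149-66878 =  - 54729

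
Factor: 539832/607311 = 8/9= 2^3*3^ ( - 2) 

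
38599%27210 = 11389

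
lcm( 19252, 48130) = 96260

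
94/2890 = 47/1445  =  0.03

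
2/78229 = 2/78229 =0.00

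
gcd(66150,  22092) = 42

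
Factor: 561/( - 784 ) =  - 2^( - 4) * 3^1 *7^( - 2)*11^1*17^1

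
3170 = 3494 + -324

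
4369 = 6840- 2471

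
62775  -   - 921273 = 984048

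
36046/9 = 4005 + 1/9 = 4005.11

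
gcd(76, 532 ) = 76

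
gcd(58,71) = 1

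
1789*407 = 728123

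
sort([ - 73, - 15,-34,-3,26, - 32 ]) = [ -73, - 34, - 32, - 15, - 3,26] 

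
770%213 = 131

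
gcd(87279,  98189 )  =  1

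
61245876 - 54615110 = 6630766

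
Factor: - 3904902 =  - 2^1*3^3*72313^1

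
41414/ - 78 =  - 20707/39 = - 530.95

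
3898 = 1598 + 2300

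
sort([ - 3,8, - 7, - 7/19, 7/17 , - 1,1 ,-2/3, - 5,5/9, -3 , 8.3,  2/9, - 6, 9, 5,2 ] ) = [  -  7 ,-6, - 5 , - 3, - 3, - 1, - 2/3, - 7/19,  2/9, 7/17 , 5/9,1, 2 , 5, 8, 8.3,9 ] 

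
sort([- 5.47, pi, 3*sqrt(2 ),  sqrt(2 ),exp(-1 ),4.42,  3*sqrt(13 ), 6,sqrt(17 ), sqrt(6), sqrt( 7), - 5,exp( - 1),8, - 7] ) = [-7, - 5.47, - 5,exp(-1 ),exp(  -  1),sqrt(2 ), sqrt( 6),sqrt(7),pi,sqrt(17 ),  3*sqrt(2), 4.42, 6,8,3*sqrt( 13) ]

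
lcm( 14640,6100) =73200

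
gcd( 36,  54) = 18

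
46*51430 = 2365780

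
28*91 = 2548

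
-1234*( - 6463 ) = 7975342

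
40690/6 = 20345/3 = 6781.67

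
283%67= 15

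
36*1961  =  70596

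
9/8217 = 1/913  =  0.00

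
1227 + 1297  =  2524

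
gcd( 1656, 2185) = 23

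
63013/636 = 99 + 49/636  =  99.08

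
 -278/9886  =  -1  +  4804/4943 = - 0.03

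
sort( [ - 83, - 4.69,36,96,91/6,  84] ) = [ - 83, -4.69,91/6, 36, 84,96 ]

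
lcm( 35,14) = 70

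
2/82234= 1/41117 = 0.00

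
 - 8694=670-9364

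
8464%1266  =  868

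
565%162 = 79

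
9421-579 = 8842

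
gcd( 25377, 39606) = 3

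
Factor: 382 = 2^1 * 191^1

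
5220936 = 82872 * 63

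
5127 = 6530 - 1403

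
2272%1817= 455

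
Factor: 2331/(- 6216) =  - 2^ (-3 )*3^1 = - 3/8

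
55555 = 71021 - 15466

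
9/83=9/83 = 0.11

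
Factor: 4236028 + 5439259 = 397^1 * 24371^1= 9675287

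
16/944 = 1/59=0.02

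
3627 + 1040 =4667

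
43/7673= 43/7673  =  0.01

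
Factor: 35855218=2^1*7^1 * 563^1 * 4549^1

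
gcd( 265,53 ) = 53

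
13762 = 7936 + 5826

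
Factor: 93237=3^1*31079^1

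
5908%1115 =333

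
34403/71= 34403/71 = 484.55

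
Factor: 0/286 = 0 = 0^1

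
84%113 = 84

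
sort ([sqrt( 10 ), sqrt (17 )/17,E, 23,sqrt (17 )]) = [ sqrt(17 ) /17,E,sqrt( 10 ),sqrt(17), 23 ]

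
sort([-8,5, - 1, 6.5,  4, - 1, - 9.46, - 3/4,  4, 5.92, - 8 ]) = [ - 9.46, - 8, - 8, - 1, - 1,- 3/4,4,  4,5,5.92, 6.5 ]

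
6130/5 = 1226=1226.00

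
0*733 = 0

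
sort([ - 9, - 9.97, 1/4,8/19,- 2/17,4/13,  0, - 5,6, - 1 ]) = [ -9.97, - 9,-5, - 1,-2/17,  0,1/4, 4/13, 8/19, 6 ]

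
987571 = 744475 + 243096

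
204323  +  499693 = 704016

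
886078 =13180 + 872898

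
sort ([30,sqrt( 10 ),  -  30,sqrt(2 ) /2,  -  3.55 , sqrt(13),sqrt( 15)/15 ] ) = [-30, - 3.55,sqrt( 15)/15,sqrt( 2) /2,sqrt( 10 ),sqrt(13 ),30]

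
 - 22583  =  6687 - 29270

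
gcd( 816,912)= 48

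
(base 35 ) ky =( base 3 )1000012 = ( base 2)1011011110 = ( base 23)18l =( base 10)734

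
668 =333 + 335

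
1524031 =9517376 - 7993345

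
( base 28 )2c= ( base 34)20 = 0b1000100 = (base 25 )2i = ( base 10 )68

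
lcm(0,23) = 0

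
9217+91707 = 100924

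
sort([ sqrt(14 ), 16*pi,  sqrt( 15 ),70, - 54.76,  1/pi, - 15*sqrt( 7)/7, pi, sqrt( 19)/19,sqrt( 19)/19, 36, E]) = [ - 54.76, - 15 * sqrt( 7)/7, sqrt( 19 )/19,sqrt(19 )/19, 1/pi, E , pi,sqrt( 14),  sqrt( 15 ), 36, 16* pi, 70 ] 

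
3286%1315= 656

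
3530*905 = 3194650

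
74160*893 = 66224880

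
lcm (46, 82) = 1886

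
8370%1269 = 756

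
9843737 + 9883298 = 19727035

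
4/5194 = 2/2597 = 0.00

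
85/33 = 2 + 19/33=2.58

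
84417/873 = 28139/291 = 96.70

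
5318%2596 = 126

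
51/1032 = 17/344= 0.05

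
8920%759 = 571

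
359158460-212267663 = 146890797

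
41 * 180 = 7380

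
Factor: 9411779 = 13^2*55691^1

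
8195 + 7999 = 16194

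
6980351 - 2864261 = 4116090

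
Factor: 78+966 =2^2*3^2*29^1  =  1044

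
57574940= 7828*7355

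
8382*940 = 7879080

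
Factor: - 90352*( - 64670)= 5843063840 = 2^5* 5^1*29^1 * 223^1*5647^1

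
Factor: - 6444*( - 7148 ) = 2^4 * 3^2*179^1*1787^1 = 46061712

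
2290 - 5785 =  - 3495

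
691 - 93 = 598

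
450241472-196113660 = 254127812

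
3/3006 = 1/1002  =  0.00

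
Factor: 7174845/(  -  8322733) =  - 3^3*5^1  *53147^1 *8322733^(- 1)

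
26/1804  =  13/902 = 0.01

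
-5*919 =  - 4595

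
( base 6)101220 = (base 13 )38a3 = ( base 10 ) 8076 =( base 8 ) 17614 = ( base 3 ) 102002010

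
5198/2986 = 1 + 1106/1493=1.74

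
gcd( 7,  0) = 7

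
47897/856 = 55 + 817/856 = 55.95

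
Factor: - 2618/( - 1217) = 2^1 * 7^1*11^1 * 17^1*1217^( - 1 ) 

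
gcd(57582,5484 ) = 2742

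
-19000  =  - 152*125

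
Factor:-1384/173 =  - 8 = - 2^3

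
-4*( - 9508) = 38032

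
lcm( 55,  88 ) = 440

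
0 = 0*217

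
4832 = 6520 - 1688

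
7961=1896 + 6065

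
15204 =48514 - 33310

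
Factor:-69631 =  - 179^1*389^1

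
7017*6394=44866698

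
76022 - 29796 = 46226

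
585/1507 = 585/1507 =0.39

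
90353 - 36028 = 54325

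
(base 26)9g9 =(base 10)6509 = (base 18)121B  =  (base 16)196D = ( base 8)14555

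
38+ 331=369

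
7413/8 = 926 + 5/8 = 926.62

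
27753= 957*29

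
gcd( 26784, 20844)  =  108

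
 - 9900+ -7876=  - 17776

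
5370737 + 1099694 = 6470431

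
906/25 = 906/25 = 36.24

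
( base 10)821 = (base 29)S9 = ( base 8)1465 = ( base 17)2E5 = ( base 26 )15f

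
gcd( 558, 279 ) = 279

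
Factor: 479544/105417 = 2^3*  3^(  -  1) * 17^( - 1 )* 29^1 = 232/51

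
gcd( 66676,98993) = 1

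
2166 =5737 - 3571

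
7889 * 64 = 504896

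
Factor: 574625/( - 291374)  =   - 2^ ( - 1)*5^3*4597^1*145687^ ( - 1 )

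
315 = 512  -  197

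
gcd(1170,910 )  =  130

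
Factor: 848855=5^1* 7^1*79^1*307^1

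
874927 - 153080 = 721847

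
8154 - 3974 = 4180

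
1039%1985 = 1039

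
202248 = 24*8427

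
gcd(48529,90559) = 1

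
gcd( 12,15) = 3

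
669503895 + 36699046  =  706202941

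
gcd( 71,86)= 1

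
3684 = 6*614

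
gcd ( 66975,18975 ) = 75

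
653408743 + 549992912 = 1203401655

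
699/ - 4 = - 175+1/4  =  - 174.75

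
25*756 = 18900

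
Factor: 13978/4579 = 2^1*19^(-1 )*29^1 =58/19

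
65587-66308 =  - 721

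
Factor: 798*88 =70224 = 2^4*3^1*7^1 *11^1*19^1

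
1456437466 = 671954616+784482850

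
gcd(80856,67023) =9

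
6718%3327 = 64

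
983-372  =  611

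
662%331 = 0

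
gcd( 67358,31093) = 1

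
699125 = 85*8225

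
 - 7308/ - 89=82 + 10/89  =  82.11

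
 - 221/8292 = -221/8292 = -0.03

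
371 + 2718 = 3089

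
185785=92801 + 92984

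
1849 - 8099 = -6250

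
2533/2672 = 2533/2672=0.95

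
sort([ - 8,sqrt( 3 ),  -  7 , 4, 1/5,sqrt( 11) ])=[ - 8, - 7,  1/5,sqrt(3 ), sqrt( 11),4 ]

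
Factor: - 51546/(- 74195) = 66/95 = 2^1 * 3^1*5^( - 1)* 11^1*19^( - 1)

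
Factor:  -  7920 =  - 2^4*3^2*5^1 *11^1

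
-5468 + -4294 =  - 9762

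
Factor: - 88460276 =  - 2^2*19^1*199^1*5849^1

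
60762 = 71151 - 10389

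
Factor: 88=2^3*11^1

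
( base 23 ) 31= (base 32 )26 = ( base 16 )46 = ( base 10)70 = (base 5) 240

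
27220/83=327 + 79/83  =  327.95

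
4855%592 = 119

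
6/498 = 1/83 = 0.01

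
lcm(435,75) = 2175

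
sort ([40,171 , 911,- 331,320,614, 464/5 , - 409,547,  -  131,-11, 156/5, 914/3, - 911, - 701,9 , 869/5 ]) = [ - 911,  -  701,- 409, - 331, - 131, - 11 , 9 , 156/5,  40, 464/5,171, 869/5, 914/3,320, 547,614, 911]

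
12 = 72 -60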